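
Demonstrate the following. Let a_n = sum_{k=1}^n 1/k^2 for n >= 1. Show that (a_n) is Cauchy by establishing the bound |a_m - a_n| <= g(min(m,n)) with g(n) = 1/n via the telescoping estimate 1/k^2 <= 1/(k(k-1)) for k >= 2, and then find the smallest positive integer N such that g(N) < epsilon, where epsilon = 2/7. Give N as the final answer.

For m > n >= 1: |a_m - a_n| = sum_{k=n+1}^m 1/k^2.
Use 1/k^2 <= 1/(k(k-1)) = 1/(k-1) - 1/k for k >= 2:
sum_{k=n+1}^m 1/k^2 <= sum_{k=n+1}^m (1/(k-1) - 1/k) = 1/n - 1/m <= 1/n.
By symmetry the same bound holds with n,m swapped, so |a_m - a_n| <= 1/min(m,n) = g(min(m,n)). Since g(n) -> 0, (a_n) is Cauchy.
Now solve g(N) < 2/7: 1/N < 2/7 <=> N > 1/(2/7) = 7/2.
The smallest integer strictly greater than 7/2 is N = 4.
Check: g(4) = 1/4 < 2/7; g(3) = 1/3 >= 2/7. So N = 4.

4


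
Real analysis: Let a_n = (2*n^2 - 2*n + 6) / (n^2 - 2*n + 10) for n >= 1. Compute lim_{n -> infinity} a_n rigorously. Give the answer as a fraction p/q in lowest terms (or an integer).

Divide numerator and denominator by n^2, the highest power:
numerator / n^2 = 2 - 2/n + 6/n^2
denominator / n^2 = 1 - 2/n + 10/n^2
As n -> infinity, all terms of the form c/n^k (k >= 1) tend to 0.
So numerator / n^2 -> 2 and denominator / n^2 -> 1.
Therefore lim a_n = 2.

2


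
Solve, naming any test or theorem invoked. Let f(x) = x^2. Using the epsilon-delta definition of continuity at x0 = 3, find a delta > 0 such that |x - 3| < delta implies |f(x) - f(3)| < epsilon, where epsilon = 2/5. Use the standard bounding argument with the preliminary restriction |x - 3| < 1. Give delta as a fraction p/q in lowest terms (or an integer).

Factor: |x^2 - (3)^2| = |x - 3| * |x + 3|.
Impose |x - 3| < 1 first. Then |x + 3| = |(x - 3) + 2*(3)| <= |x - 3| + 2*|3| < 1 + 6 = 7.
So |x^2 - (3)^2| < delta * 7.
We need delta * 7 <= 2/5, i.e. delta <= 2/5/7 = 2/35.
Since 2/35 < 1, this is tighter than 1; take delta = 2/35.
So delta = 2/35 works.

2/35


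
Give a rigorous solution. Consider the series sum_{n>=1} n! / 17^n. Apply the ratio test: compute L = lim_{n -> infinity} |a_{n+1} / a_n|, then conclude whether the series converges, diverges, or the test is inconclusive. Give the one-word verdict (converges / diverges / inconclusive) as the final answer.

Let a_n denote the general term. Form the ratio a_{n+1}/a_n and simplify:
a_{n+1}/a_n = n/17 + 1/17
Take the limit as n -> infinity: L = infinity.
Since L = infinity > 1 (or L = infinity), the ratio test implies the series diverges.

diverges


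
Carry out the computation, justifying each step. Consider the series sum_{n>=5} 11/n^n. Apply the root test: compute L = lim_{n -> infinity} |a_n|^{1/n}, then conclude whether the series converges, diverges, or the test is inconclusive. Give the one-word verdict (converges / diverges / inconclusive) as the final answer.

Let a_n denote the general term. Form |a_n|^(1/n) and simplify:
|a_n|^(1/n) = 11^(1/n)/n
Take the limit as n -> infinity: L = 0.
Since L = 0 < 1, the root test implies convergence.

converges


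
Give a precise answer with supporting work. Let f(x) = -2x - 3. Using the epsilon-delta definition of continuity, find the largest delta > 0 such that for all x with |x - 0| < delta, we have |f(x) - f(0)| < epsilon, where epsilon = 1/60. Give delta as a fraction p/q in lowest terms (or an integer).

We compute f(0) = -2*(0) - 3 = -3.
|f(x) - f(0)| = |-2x - 3 - (-3)| = |-2(x - 0)| = 2|x - 0|.
We need 2|x - 0| < 1/60, i.e. |x - 0| < 1/60 / 2 = 1/120.
So any delta <= 1/120 works. Conversely, if delta > 1/120, then x = 0 + 1/120 satisfies |x - 0| = 1/120 < delta but |f(x) - f(0)| = 2 * 1/120 = 1/60, which is not < 1/60; so no larger delta works.
Hence the largest such delta is 1/120.

1/120


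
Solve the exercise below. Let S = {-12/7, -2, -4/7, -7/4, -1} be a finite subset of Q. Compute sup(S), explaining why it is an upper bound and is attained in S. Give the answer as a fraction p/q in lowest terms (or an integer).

S is finite, so sup(S) = max(S).
Sorted decreasing:
-4/7, -1, -12/7, -7/4, -2
The extremum is -4/7.
For every x in S, x <= -4/7. And -4/7 is in S, so it is attained.
Therefore sup(S) = -4/7.

-4/7


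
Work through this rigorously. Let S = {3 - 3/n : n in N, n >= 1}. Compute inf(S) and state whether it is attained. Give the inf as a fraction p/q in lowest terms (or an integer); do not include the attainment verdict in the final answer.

Analysis:
- Values: 0, 3/2, 2, 9/4, ... strictly increasing.
- Minimum is 0 (n=1); inf = 0 (attained).
- 3 - 3/n -> 3 from below; sup = 3, not attained.
Conclusion: inf(S) = 0, attained in S.

0


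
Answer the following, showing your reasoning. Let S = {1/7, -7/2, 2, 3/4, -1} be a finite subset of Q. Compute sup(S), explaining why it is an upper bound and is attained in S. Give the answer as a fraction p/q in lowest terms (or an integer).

S is finite, so sup(S) = max(S).
Sorted decreasing:
2, 3/4, 1/7, -1, -7/2
The extremum is 2.
For every x in S, x <= 2. And 2 is in S, so it is attained.
Therefore sup(S) = 2.

2


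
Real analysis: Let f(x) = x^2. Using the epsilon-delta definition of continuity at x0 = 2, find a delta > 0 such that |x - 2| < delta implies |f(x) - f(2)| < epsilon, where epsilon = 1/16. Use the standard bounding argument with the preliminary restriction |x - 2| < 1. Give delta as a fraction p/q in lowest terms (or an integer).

Factor: |x^2 - (2)^2| = |x - 2| * |x + 2|.
Impose |x - 2| < 1 first. Then |x + 2| = |(x - 2) + 2*(2)| <= |x - 2| + 2*|2| < 1 + 4 = 5.
So |x^2 - (2)^2| < delta * 5.
We need delta * 5 <= 1/16, i.e. delta <= 1/16/5 = 1/80.
Since 1/80 < 1, this is tighter than 1; take delta = 1/80.
So delta = 1/80 works.

1/80


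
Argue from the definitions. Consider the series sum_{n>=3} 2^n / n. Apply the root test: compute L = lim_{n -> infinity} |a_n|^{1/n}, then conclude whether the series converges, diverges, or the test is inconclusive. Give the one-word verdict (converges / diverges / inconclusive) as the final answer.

Let a_n denote the general term. Form |a_n|^(1/n) and simplify:
|a_n|^(1/n) = 2/n^(1/n)
Take the limit as n -> infinity: L = 2.
Since L = 2 > 1, the root test implies divergence.

diverges


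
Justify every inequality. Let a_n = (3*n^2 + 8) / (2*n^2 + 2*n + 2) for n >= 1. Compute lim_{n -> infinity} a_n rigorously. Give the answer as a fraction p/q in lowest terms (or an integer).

Divide numerator and denominator by n^2, the highest power:
numerator / n^2 = 3 + 8/n^2
denominator / n^2 = 2 + 2/n + 2/n^2
As n -> infinity, all terms of the form c/n^k (k >= 1) tend to 0.
So numerator / n^2 -> 3 and denominator / n^2 -> 2.
Therefore lim a_n = 3/2.

3/2


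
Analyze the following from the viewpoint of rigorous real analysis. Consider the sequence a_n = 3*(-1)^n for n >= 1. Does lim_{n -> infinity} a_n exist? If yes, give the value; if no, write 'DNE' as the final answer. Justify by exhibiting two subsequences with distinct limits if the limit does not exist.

Examine the behaviour of a_n along subsequences.
Even-n subsequence a_{2k} = 3 -> 3. Odd-n subsequence a_{2k+1} = -3 -> -3.
Since these two subsequential limits are 3 and -3, distinct, the full sequence cannot converge (a convergent sequence has all subsequences tending to the same limit). So lim a_n does not exist.

DNE


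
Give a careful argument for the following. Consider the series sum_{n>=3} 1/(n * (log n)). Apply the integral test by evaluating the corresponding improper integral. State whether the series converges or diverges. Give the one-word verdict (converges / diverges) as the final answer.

Let f(x) = 1/(x*log(x)). Then f is positive, continuous, and decreasing on [3, infinity), so the integral test applies.
Compute the improper integral int_{3}^infinity f(x) dx:
  antiderivative F(x) = log(log(x)).
  F(x) = log(log(x)) -> infinity as x -> infinity. The integral diverges, so by the integral test, the series diverges.

diverges


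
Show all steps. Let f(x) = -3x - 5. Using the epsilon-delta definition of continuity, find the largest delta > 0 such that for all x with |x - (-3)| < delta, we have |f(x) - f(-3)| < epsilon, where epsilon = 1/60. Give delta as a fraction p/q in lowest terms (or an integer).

We compute f(-3) = -3*(-3) - 5 = 4.
|f(x) - f(-3)| = |-3x - 5 - (4)| = |-3(x - (-3))| = 3|x - (-3)|.
We need 3|x - (-3)| < 1/60, i.e. |x - (-3)| < 1/60 / 3 = 1/180.
So any delta <= 1/180 works. Conversely, if delta > 1/180, then x = -3 + 1/180 satisfies |x - (-3)| = 1/180 < delta but |f(x) - f(-3)| = 3 * 1/180 = 1/60, which is not < 1/60; so no larger delta works.
Hence the largest such delta is 1/180.

1/180


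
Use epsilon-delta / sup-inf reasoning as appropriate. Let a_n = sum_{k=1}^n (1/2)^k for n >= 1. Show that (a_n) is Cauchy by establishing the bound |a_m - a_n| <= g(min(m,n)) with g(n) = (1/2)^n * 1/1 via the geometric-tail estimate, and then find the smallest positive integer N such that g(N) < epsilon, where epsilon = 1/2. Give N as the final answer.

For m > n >= 1: |a_m - a_n| = sum_{k=n+1}^m (1/2)^k < sum_{k=n+1}^infinity (1/2)^k = (1/2)^(n+1) / (1 - 1/2) = (1/2)^n * (1/2) * (2/1) = (1/2)^n * 1/1.
So g(n) = (1/2)^n / 1. Since g(n) -> 0, (a_n) is Cauchy.
Now solve g(N) < 1/2: (1/2)^N / 1 < 1/2 <=> 2^N > 1 / (1 * 1/2) = 2.
Check powers of 2: 2^1 = 2 <= 2, 2^2 = 4 > 2.
So the smallest such N is 2. Check: g(2) = 1/(1 * 4) = 1/4 < 1/2.

2


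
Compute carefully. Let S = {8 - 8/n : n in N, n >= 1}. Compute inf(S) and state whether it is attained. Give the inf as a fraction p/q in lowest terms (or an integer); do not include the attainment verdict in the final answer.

Analysis:
- Values: 0, 4, 16/3, 6, ... strictly increasing.
- Minimum is 0 (n=1); inf = 0 (attained).
- 8 - 8/n -> 8 from below; sup = 8, not attained.
Conclusion: inf(S) = 0, attained in S.

0


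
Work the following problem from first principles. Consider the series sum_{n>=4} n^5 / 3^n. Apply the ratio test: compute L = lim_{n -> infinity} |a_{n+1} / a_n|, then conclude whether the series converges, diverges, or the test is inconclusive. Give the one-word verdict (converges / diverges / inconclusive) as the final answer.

Let a_n denote the general term. Form the ratio a_{n+1}/a_n and simplify:
a_{n+1}/a_n = (n + 1)^5/(3*n^5)
Take the limit as n -> infinity: L = 1/3.
Since L = 1/3 < 1, the ratio test implies the series converges.

converges


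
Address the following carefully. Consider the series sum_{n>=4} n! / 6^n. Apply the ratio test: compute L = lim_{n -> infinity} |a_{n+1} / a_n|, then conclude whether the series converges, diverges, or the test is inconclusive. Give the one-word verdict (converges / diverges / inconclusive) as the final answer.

Let a_n denote the general term. Form the ratio a_{n+1}/a_n and simplify:
a_{n+1}/a_n = n/6 + 1/6
Take the limit as n -> infinity: L = infinity.
Since L = infinity > 1 (or L = infinity), the ratio test implies the series diverges.

diverges


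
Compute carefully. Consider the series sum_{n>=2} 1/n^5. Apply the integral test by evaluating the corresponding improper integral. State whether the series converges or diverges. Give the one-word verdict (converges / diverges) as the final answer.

Let f(x) = x^(-5). Then f is positive, continuous, and decreasing on [2, infinity), so the integral test applies.
Compute the improper integral int_{2}^infinity f(x) dx:
  antiderivative F(x) = -1/(4*x^4).
  As x -> infinity, F(x) -> 0 (since p = 5 > 1).
  So int = F(infinity) - F(2) = 0 - (-1/64) = 1/64.
  Finite, so by the integral test, the series converges.

converges


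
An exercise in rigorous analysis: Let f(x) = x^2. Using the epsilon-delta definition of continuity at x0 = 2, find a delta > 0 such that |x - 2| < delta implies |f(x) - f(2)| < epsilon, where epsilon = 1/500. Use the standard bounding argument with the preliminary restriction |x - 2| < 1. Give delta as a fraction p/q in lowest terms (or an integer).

Factor: |x^2 - (2)^2| = |x - 2| * |x + 2|.
Impose |x - 2| < 1 first. Then |x + 2| = |(x - 2) + 2*(2)| <= |x - 2| + 2*|2| < 1 + 4 = 5.
So |x^2 - (2)^2| < delta * 5.
We need delta * 5 <= 1/500, i.e. delta <= 1/500/5 = 1/2500.
Since 1/2500 < 1, this is tighter than 1; take delta = 1/2500.
So delta = 1/2500 works.

1/2500


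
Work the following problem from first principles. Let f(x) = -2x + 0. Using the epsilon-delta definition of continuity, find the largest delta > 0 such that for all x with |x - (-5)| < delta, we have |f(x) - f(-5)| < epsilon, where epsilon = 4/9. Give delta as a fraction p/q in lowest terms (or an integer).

We compute f(-5) = -2*(-5) + 0 = 10.
|f(x) - f(-5)| = |-2x + 0 - (10)| = |-2(x - (-5))| = 2|x - (-5)|.
We need 2|x - (-5)| < 4/9, i.e. |x - (-5)| < 4/9 / 2 = 2/9.
So any delta <= 2/9 works. Conversely, if delta > 2/9, then x = -5 + 2/9 satisfies |x - (-5)| = 2/9 < delta but |f(x) - f(-5)| = 2 * 2/9 = 4/9, which is not < 4/9; so no larger delta works.
Hence the largest such delta is 2/9.

2/9


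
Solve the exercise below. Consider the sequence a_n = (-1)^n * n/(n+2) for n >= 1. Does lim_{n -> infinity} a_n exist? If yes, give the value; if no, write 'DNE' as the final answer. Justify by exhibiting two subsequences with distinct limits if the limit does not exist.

Examine the behaviour of a_n along subsequences.
a_{2k} = 2k/(2k+2) -> 1. a_{2k+1} = -(2k+1)/(2k+3) -> -1.
Since these two subsequential limits are 1 and -1, distinct, the full sequence cannot converge (a convergent sequence has all subsequences tending to the same limit). So lim a_n does not exist.

DNE


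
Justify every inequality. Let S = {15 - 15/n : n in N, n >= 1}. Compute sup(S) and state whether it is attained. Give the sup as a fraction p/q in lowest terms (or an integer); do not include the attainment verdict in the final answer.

Analysis:
- Values: 0, 15/2, 10, 45/4, ... strictly increasing.
- Minimum is 0 (n=1); inf = 0 (attained).
- 15 - 15/n -> 15 from below; sup = 15, not attained.
Conclusion: sup(S) = 15, not attained in S.

15


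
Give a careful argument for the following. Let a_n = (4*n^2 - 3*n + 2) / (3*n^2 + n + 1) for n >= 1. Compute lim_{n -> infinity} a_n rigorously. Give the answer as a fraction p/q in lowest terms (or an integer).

Divide numerator and denominator by n^2, the highest power:
numerator / n^2 = 4 - 3/n + 2/n^2
denominator / n^2 = 3 + 1/n + n^(-2)
As n -> infinity, all terms of the form c/n^k (k >= 1) tend to 0.
So numerator / n^2 -> 4 and denominator / n^2 -> 3.
Therefore lim a_n = 4/3.

4/3


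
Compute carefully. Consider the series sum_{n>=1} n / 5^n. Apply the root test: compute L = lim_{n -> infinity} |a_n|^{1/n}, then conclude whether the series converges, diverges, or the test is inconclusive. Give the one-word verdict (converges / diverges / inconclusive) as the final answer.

Let a_n denote the general term. Form |a_n|^(1/n) and simplify:
|a_n|^(1/n) = n^(1/n)/5
Take the limit as n -> infinity: L = 1/5.
Since L = 1/5 < 1, the root test implies convergence.

converges


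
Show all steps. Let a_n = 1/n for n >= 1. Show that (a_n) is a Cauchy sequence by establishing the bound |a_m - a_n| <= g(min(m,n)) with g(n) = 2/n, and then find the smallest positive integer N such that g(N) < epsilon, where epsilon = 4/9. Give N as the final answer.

For any m, n >= 1, by the triangle inequality:
|a_m - a_n| = |1/m - 1/n| <= 1/m + 1/n <= 2/min(m,n).
So g(n) = 2/n bounds the Cauchy difference. Since g(n) -> 0, (a_n) is Cauchy.
Now solve g(N) < 4/9: 2/N < 4/9 <=> N > 2 / (4/9) = 9/2.
The smallest integer strictly greater than 9/2 is N = 5.
Check: g(5) = 2/5 = 2/5 < 4/9; g(4) = 1/2 >= 4/9. So N = 5.

5


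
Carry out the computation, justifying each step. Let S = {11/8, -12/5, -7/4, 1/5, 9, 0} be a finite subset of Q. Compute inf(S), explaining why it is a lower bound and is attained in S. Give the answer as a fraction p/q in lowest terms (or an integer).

S is finite, so inf(S) = min(S).
Sorted increasing:
-12/5, -7/4, 0, 1/5, 11/8, 9
The extremum is -12/5.
For every x in S, x >= -12/5. And -12/5 is in S, so it is attained.
Therefore inf(S) = -12/5.

-12/5


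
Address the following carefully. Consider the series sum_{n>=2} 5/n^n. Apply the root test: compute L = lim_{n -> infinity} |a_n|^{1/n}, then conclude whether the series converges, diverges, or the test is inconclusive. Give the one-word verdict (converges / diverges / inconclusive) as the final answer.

Let a_n denote the general term. Form |a_n|^(1/n) and simplify:
|a_n|^(1/n) = 5^(1/n)/n
Take the limit as n -> infinity: L = 0.
Since L = 0 < 1, the root test implies convergence.

converges


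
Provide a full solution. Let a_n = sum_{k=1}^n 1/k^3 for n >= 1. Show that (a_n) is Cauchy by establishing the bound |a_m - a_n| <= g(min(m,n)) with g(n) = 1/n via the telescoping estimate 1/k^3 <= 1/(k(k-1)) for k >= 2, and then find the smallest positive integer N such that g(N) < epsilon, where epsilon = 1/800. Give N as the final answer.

For m > n >= 1: |a_m - a_n| = sum_{k=n+1}^m 1/k^3.
Use 1/k^3 <= 1/(k(k-1)) = 1/(k-1) - 1/k for k >= 2 (which holds since k^3 >= k^2 >= k(k-1) for k >= 2):
sum_{k=n+1}^m 1/k^3 <= sum_{k=n+1}^m (1/(k-1) - 1/k) = 1/n - 1/m <= 1/n.
By symmetry the same bound holds with n,m swapped, so |a_m - a_n| <= 1/min(m,n) = g(min(m,n)). Since g(n) -> 0, (a_n) is Cauchy.
Now solve g(N) < 1/800: 1/N < 1/800 <=> N > 1/(1/800) = 800.
The smallest integer strictly greater than 800 is N = 801.
Check: g(801) = 1/801 < 1/800; g(800) = 1/800 >= 1/800. So N = 801.

801


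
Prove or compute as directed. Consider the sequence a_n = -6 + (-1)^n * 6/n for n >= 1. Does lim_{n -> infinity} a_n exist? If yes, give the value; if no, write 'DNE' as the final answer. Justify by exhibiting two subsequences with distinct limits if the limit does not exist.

Examine the behaviour of a_n along subsequences.
Even-n subsequence a_{2k} = -6 + 6/(2k) -> -6. Odd-n subsequence a_{2k+1} = -6 - 6/(2k+1) -> -6. Both tend to -6, which suggests the limit is -6; verify directly.
|a_n - (-6)| = |(-1)^n * 6/n| = 6/n for every n >= 1.
Given epsilon > 0, choose a positive integer N > 6/epsilon. Then for all n >= N, |a_n - (-6)| = 6/n <= 6/N < epsilon.
So by the definition of the limit, lim a_n exists and equals -6.

-6


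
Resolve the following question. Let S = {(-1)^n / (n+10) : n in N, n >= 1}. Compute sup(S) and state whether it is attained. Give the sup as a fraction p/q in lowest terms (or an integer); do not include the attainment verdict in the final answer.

Analysis:
- Values: -1/11, 1/12, -1/13, 1/14, -1/15, ...
- Positive terms (even n): 1/(2+10), 1/(4+10), ... decreasing -> max = 1/12 (n=2).
- Negative terms (odd n): -1/(1+10), -1/(3+10), ... increasing -> min = -1/11 (n=1).
- So sup = 1/12 (attained at n=2); inf = -1/11 (attained at n=1).
Conclusion: sup(S) = 1/12, attained in S.

1/12


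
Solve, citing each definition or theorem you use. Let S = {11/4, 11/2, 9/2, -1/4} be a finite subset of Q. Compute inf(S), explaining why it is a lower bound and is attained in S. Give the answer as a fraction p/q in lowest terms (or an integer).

S is finite, so inf(S) = min(S).
Sorted increasing:
-1/4, 11/4, 9/2, 11/2
The extremum is -1/4.
For every x in S, x >= -1/4. And -1/4 is in S, so it is attained.
Therefore inf(S) = -1/4.

-1/4


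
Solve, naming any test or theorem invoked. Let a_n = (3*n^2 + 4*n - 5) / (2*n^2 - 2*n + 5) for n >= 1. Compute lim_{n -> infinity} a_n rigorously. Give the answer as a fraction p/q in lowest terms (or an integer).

Divide numerator and denominator by n^2, the highest power:
numerator / n^2 = 3 + 4/n - 5/n^2
denominator / n^2 = 2 - 2/n + 5/n^2
As n -> infinity, all terms of the form c/n^k (k >= 1) tend to 0.
So numerator / n^2 -> 3 and denominator / n^2 -> 2.
Therefore lim a_n = 3/2.

3/2


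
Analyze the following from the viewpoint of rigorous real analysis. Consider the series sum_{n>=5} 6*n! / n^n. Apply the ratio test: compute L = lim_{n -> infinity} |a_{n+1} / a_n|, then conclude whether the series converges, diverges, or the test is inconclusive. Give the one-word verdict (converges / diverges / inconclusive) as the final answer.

Let a_n denote the general term. Form the ratio a_{n+1}/a_n and simplify:
a_{n+1}/a_n = (n/(n + 1))^n
Take the limit as n -> infinity: L = exp(-1).
Since L = exp(-1) < 1, the ratio test implies the series converges.

converges


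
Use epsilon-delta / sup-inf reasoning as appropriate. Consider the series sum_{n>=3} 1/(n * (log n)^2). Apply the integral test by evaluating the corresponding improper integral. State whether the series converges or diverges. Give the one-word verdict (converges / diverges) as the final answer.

Let f(x) = 1/(x*log(x)^2). Then f is positive, continuous, and decreasing on [3, infinity), so the integral test applies.
Compute the improper integral int_{3}^infinity f(x) dx:
  antiderivative F(x) = -1/log(x).
  F(x) -> 0 as x -> infinity.  int = 0 - F(3) = 1/log(3) < infinity. By the integral test, the series converges.

converges


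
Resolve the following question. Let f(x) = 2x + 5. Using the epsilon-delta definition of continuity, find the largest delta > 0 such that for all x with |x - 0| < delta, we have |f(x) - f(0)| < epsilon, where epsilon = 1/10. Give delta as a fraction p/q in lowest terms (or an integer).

We compute f(0) = 2*(0) + 5 = 5.
|f(x) - f(0)| = |2x + 5 - (5)| = |2(x - 0)| = 2|x - 0|.
We need 2|x - 0| < 1/10, i.e. |x - 0| < 1/10 / 2 = 1/20.
So any delta <= 1/20 works. Conversely, if delta > 1/20, then x = 0 + 1/20 satisfies |x - 0| = 1/20 < delta but |f(x) - f(0)| = 2 * 1/20 = 1/10, which is not < 1/10; so no larger delta works.
Hence the largest such delta is 1/20.

1/20


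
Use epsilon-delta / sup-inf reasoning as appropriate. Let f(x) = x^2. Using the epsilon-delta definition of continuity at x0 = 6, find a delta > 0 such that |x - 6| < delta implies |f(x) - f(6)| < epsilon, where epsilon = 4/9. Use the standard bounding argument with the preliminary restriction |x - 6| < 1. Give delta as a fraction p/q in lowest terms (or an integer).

Factor: |x^2 - (6)^2| = |x - 6| * |x + 6|.
Impose |x - 6| < 1 first. Then |x + 6| = |(x - 6) + 2*(6)| <= |x - 6| + 2*|6| < 1 + 12 = 13.
So |x^2 - (6)^2| < delta * 13.
We need delta * 13 <= 4/9, i.e. delta <= 4/9/13 = 4/117.
Since 4/117 < 1, this is tighter than 1; take delta = 4/117.
So delta = 4/117 works.

4/117


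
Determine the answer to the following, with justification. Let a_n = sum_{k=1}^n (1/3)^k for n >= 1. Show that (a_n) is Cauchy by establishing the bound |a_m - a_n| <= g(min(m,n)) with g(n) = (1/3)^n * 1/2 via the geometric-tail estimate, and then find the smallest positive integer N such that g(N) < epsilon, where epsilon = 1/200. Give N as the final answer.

For m > n >= 1: |a_m - a_n| = sum_{k=n+1}^m (1/3)^k < sum_{k=n+1}^infinity (1/3)^k = (1/3)^(n+1) / (1 - 1/3) = (1/3)^n * (1/3) * (3/2) = (1/3)^n * 1/2.
So g(n) = (1/3)^n / 2. Since g(n) -> 0, (a_n) is Cauchy.
Now solve g(N) < 1/200: (1/3)^N / 2 < 1/200 <=> 3^N > 1 / (2 * 1/200) = 100.
Check powers of 3: 3^4 = 81 <= 100, 3^5 = 243 > 100.
So the smallest such N is 5. Check: g(5) = 1/(2 * 243) = 1/486 < 1/200.

5


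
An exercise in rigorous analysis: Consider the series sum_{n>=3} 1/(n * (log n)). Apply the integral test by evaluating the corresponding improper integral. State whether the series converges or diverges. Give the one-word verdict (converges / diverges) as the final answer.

Let f(x) = 1/(x*log(x)). Then f is positive, continuous, and decreasing on [3, infinity), so the integral test applies.
Compute the improper integral int_{3}^infinity f(x) dx:
  antiderivative F(x) = log(log(x)).
  F(x) = log(log(x)) -> infinity as x -> infinity. The integral diverges, so by the integral test, the series diverges.

diverges


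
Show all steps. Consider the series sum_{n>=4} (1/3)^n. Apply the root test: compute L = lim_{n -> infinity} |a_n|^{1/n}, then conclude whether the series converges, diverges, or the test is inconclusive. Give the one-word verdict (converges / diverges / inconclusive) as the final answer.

Let a_n denote the general term. Form |a_n|^(1/n) and simplify:
|a_n|^(1/n) = 1/3
Take the limit as n -> infinity: L = 1/3.
Since L = 1/3 < 1, the root test implies convergence.

converges


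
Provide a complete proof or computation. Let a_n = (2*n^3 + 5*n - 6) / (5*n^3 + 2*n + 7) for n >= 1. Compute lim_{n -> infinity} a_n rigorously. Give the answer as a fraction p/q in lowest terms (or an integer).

Divide numerator and denominator by n^3, the highest power:
numerator / n^3 = 2 + 5/n^2 - 6/n^3
denominator / n^3 = 5 + 2/n^2 + 7/n^3
As n -> infinity, all terms of the form c/n^k (k >= 1) tend to 0.
So numerator / n^3 -> 2 and denominator / n^3 -> 5.
Therefore lim a_n = 2/5.

2/5


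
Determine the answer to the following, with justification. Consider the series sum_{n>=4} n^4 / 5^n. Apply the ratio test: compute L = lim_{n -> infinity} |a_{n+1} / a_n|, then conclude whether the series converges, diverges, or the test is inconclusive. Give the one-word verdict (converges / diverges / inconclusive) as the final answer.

Let a_n denote the general term. Form the ratio a_{n+1}/a_n and simplify:
a_{n+1}/a_n = (n + 1)^4/(5*n^4)
Take the limit as n -> infinity: L = 1/5.
Since L = 1/5 < 1, the ratio test implies the series converges.

converges


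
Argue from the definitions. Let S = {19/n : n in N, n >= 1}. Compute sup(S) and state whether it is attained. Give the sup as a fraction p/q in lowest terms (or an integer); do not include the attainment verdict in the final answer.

Analysis:
- Values: 19, 19/2, 19/3, 19/4, ... strictly decreasing.
- The maximum is 19 (n=1); sup = 19 (attained).
- The set is bounded below by 0; 19/n -> 0 so 0 is the greatest lower bound.
- 0 is not in the set, so inf = 0 is not attained.
Conclusion: sup(S) = 19, attained in S.

19


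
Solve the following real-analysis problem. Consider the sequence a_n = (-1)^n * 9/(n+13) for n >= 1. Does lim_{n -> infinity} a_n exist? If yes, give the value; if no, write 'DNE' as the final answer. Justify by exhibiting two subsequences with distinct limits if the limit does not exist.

Examine the behaviour of a_n along subsequences.
Even-n subsequence a_{2k} = 9/(2k+13) -> 0. Odd-n subsequence a_{2k+1} = -9/(2k+14) -> 0. Both tend to 0, which suggests the limit is 0; verify directly.
|a_n - 0| = 9/(n+13) < 9/n for every n >= 1.
Given epsilon > 0, choose a positive integer N > 9/epsilon. Then for all n >= N, |a_n| < 9/n <= 9/N < epsilon.
So by the definition of the limit, lim a_n exists and equals 0.

0


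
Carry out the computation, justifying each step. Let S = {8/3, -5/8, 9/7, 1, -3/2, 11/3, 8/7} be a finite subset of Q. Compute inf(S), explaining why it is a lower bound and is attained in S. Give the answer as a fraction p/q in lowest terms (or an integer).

S is finite, so inf(S) = min(S).
Sorted increasing:
-3/2, -5/8, 1, 8/7, 9/7, 8/3, 11/3
The extremum is -3/2.
For every x in S, x >= -3/2. And -3/2 is in S, so it is attained.
Therefore inf(S) = -3/2.

-3/2


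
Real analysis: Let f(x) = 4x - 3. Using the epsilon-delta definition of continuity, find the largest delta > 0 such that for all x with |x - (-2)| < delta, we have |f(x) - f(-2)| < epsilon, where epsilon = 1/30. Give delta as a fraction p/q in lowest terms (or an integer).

We compute f(-2) = 4*(-2) - 3 = -11.
|f(x) - f(-2)| = |4x - 3 - (-11)| = |4(x - (-2))| = 4|x - (-2)|.
We need 4|x - (-2)| < 1/30, i.e. |x - (-2)| < 1/30 / 4 = 1/120.
So any delta <= 1/120 works. Conversely, if delta > 1/120, then x = -2 + 1/120 satisfies |x - (-2)| = 1/120 < delta but |f(x) - f(-2)| = 4 * 1/120 = 1/30, which is not < 1/30; so no larger delta works.
Hence the largest such delta is 1/120.

1/120


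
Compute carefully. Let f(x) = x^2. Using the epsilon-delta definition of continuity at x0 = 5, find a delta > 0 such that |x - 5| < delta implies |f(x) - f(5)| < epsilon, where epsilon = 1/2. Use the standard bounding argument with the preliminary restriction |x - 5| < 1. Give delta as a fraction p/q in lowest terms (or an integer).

Factor: |x^2 - (5)^2| = |x - 5| * |x + 5|.
Impose |x - 5| < 1 first. Then |x + 5| = |(x - 5) + 2*(5)| <= |x - 5| + 2*|5| < 1 + 10 = 11.
So |x^2 - (5)^2| < delta * 11.
We need delta * 11 <= 1/2, i.e. delta <= 1/2/11 = 1/22.
Since 1/22 < 1, this is tighter than 1; take delta = 1/22.
So delta = 1/22 works.

1/22


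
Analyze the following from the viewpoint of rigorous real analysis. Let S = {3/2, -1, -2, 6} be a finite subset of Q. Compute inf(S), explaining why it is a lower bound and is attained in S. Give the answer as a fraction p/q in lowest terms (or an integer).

S is finite, so inf(S) = min(S).
Sorted increasing:
-2, -1, 3/2, 6
The extremum is -2.
For every x in S, x >= -2. And -2 is in S, so it is attained.
Therefore inf(S) = -2.

-2


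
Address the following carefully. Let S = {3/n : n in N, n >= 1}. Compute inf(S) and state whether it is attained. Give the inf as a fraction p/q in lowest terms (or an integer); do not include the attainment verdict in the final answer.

Analysis:
- Values: 3, 3/2, 1, 3/4, ... strictly decreasing.
- The maximum is 3 (n=1); sup = 3 (attained).
- The set is bounded below by 0; 3/n -> 0 so 0 is the greatest lower bound.
- 0 is not in the set, so inf = 0 is not attained.
Conclusion: inf(S) = 0, not attained in S.

0


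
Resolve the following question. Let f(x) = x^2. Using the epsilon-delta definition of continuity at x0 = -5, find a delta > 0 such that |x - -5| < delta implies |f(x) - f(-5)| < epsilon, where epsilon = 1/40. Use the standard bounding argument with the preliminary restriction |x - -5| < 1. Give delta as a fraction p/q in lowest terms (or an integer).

Factor: |x^2 - (-5)^2| = |x - -5| * |x + -5|.
Impose |x - -5| < 1 first. Then |x + -5| = |(x - -5) + 2*(-5)| <= |x - -5| + 2*|-5| < 1 + 10 = 11.
So |x^2 - (-5)^2| < delta * 11.
We need delta * 11 <= 1/40, i.e. delta <= 1/40/11 = 1/440.
Since 1/440 < 1, this is tighter than 1; take delta = 1/440.
So delta = 1/440 works.

1/440


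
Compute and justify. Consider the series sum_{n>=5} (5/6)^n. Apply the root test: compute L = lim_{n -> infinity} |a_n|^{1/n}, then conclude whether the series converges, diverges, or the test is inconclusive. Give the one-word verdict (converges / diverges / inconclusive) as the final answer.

Let a_n denote the general term. Form |a_n|^(1/n) and simplify:
|a_n|^(1/n) = 5/6
Take the limit as n -> infinity: L = 5/6.
Since L = 5/6 < 1, the root test implies convergence.

converges


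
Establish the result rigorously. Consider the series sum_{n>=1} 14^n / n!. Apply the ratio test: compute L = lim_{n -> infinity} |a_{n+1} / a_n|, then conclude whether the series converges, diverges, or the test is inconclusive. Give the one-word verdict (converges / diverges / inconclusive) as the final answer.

Let a_n denote the general term. Form the ratio a_{n+1}/a_n and simplify:
a_{n+1}/a_n = 14/(n + 1)
Take the limit as n -> infinity: L = 0.
Since L = 0 < 1, the ratio test implies the series converges.

converges


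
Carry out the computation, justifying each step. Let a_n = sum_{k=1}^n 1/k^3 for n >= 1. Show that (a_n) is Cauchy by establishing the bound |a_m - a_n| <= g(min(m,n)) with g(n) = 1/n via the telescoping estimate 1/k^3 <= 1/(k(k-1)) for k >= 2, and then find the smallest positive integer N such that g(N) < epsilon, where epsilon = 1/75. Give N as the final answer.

For m > n >= 1: |a_m - a_n| = sum_{k=n+1}^m 1/k^3.
Use 1/k^3 <= 1/(k(k-1)) = 1/(k-1) - 1/k for k >= 2 (which holds since k^3 >= k^2 >= k(k-1) for k >= 2):
sum_{k=n+1}^m 1/k^3 <= sum_{k=n+1}^m (1/(k-1) - 1/k) = 1/n - 1/m <= 1/n.
By symmetry the same bound holds with n,m swapped, so |a_m - a_n| <= 1/min(m,n) = g(min(m,n)). Since g(n) -> 0, (a_n) is Cauchy.
Now solve g(N) < 1/75: 1/N < 1/75 <=> N > 1/(1/75) = 75.
The smallest integer strictly greater than 75 is N = 76.
Check: g(76) = 1/76 < 1/75; g(75) = 1/75 >= 1/75. So N = 76.

76


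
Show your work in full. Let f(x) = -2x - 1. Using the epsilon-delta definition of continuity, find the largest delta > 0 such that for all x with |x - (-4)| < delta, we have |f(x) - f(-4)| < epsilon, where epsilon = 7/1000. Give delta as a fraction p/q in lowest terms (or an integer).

We compute f(-4) = -2*(-4) - 1 = 7.
|f(x) - f(-4)| = |-2x - 1 - (7)| = |-2(x - (-4))| = 2|x - (-4)|.
We need 2|x - (-4)| < 7/1000, i.e. |x - (-4)| < 7/1000 / 2 = 7/2000.
So any delta <= 7/2000 works. Conversely, if delta > 7/2000, then x = -4 + 7/2000 satisfies |x - (-4)| = 7/2000 < delta but |f(x) - f(-4)| = 2 * 7/2000 = 7/1000, which is not < 7/1000; so no larger delta works.
Hence the largest such delta is 7/2000.

7/2000


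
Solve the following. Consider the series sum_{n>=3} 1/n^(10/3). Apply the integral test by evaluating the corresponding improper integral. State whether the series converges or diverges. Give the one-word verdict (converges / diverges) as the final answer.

Let f(x) = x^(-10/3). Then f is positive, continuous, and decreasing on [3, infinity), so the integral test applies.
Compute the improper integral int_{3}^infinity f(x) dx:
  antiderivative F(x) = -3/(7*x^(7/3)).
  As x -> infinity, F(x) -> 0 (since p = 10/3 > 1).
  So int = F(infinity) - F(3) = 0 - (-3^(2/3)/63) = 3^(2/3)/63.
  Finite, so by the integral test, the series converges.

converges


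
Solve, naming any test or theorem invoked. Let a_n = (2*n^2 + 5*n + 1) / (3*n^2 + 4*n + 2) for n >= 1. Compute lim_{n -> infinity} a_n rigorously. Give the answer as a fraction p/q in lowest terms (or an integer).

Divide numerator and denominator by n^2, the highest power:
numerator / n^2 = 2 + 5/n + n^(-2)
denominator / n^2 = 3 + 4/n + 2/n^2
As n -> infinity, all terms of the form c/n^k (k >= 1) tend to 0.
So numerator / n^2 -> 2 and denominator / n^2 -> 3.
Therefore lim a_n = 2/3.

2/3


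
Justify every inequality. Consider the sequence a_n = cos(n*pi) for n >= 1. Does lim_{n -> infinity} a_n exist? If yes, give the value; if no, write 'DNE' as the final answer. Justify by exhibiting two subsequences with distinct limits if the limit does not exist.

Examine the behaviour of a_n along subsequences.
cos(n*pi) = (-1)^n, so a_n = (-1)^n. a_{2k} = 1 -> 1. a_{2k+1} = -1 -> -1.
Since these two subsequential limits are 1 and -1, distinct, the full sequence cannot converge (a convergent sequence has all subsequences tending to the same limit). So lim a_n does not exist.

DNE


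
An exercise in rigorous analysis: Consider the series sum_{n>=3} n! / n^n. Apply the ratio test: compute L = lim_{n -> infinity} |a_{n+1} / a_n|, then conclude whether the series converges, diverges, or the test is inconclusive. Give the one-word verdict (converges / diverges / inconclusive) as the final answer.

Let a_n denote the general term. Form the ratio a_{n+1}/a_n and simplify:
a_{n+1}/a_n = (n/(n + 1))^n
Take the limit as n -> infinity: L = exp(-1).
Since L = exp(-1) < 1, the ratio test implies the series converges.

converges


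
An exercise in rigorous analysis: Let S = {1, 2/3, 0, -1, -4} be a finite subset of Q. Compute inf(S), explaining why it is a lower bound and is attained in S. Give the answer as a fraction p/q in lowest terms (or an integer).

S is finite, so inf(S) = min(S).
Sorted increasing:
-4, -1, 0, 2/3, 1
The extremum is -4.
For every x in S, x >= -4. And -4 is in S, so it is attained.
Therefore inf(S) = -4.

-4


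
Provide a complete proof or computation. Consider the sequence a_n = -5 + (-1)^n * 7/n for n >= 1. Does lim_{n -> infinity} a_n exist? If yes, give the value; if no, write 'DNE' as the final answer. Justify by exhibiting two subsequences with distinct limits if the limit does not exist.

Examine the behaviour of a_n along subsequences.
Even-n subsequence a_{2k} = -5 + 7/(2k) -> -5. Odd-n subsequence a_{2k+1} = -5 - 7/(2k+1) -> -5. Both tend to -5, which suggests the limit is -5; verify directly.
|a_n - (-5)| = |(-1)^n * 7/n| = 7/n for every n >= 1.
Given epsilon > 0, choose a positive integer N > 7/epsilon. Then for all n >= N, |a_n - (-5)| = 7/n <= 7/N < epsilon.
So by the definition of the limit, lim a_n exists and equals -5.

-5


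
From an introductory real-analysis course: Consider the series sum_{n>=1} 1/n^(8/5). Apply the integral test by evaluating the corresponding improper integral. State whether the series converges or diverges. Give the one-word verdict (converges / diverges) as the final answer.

Let f(x) = x^(-8/5). Then f is positive, continuous, and decreasing on [1, infinity), so the integral test applies.
Compute the improper integral int_{1}^infinity f(x) dx:
  antiderivative F(x) = -5/(3*x^(3/5)).
  As x -> infinity, F(x) -> 0 (since p = 8/5 > 1).
  So int = F(infinity) - F(1) = 0 - (-5/3) = 5/3.
  Finite, so by the integral test, the series converges.

converges


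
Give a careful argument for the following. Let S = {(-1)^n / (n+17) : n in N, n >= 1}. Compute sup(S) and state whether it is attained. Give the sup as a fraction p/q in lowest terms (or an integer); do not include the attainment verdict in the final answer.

Analysis:
- Values: -1/18, 1/19, -1/20, 1/21, -1/22, ...
- Positive terms (even n): 1/(2+17), 1/(4+17), ... decreasing -> max = 1/19 (n=2).
- Negative terms (odd n): -1/(1+17), -1/(3+17), ... increasing -> min = -1/18 (n=1).
- So sup = 1/19 (attained at n=2); inf = -1/18 (attained at n=1).
Conclusion: sup(S) = 1/19, attained in S.

1/19


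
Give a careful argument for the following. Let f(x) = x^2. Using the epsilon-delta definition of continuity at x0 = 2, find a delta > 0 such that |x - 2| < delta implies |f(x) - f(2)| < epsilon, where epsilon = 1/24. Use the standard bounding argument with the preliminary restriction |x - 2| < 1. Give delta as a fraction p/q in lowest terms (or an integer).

Factor: |x^2 - (2)^2| = |x - 2| * |x + 2|.
Impose |x - 2| < 1 first. Then |x + 2| = |(x - 2) + 2*(2)| <= |x - 2| + 2*|2| < 1 + 4 = 5.
So |x^2 - (2)^2| < delta * 5.
We need delta * 5 <= 1/24, i.e. delta <= 1/24/5 = 1/120.
Since 1/120 < 1, this is tighter than 1; take delta = 1/120.
So delta = 1/120 works.

1/120


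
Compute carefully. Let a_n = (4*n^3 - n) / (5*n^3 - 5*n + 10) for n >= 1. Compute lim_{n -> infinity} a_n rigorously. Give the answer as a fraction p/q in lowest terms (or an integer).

Divide numerator and denominator by n^3, the highest power:
numerator / n^3 = 4 - 1/n^2
denominator / n^3 = 5 - 5/n^2 + 10/n^3
As n -> infinity, all terms of the form c/n^k (k >= 1) tend to 0.
So numerator / n^3 -> 4 and denominator / n^3 -> 5.
Therefore lim a_n = 4/5.

4/5


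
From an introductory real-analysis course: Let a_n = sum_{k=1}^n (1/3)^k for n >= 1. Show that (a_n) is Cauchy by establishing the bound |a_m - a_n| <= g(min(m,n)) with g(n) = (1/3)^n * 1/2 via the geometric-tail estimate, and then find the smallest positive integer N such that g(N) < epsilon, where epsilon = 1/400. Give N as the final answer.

For m > n >= 1: |a_m - a_n| = sum_{k=n+1}^m (1/3)^k < sum_{k=n+1}^infinity (1/3)^k = (1/3)^(n+1) / (1 - 1/3) = (1/3)^n * (1/3) * (3/2) = (1/3)^n * 1/2.
So g(n) = (1/3)^n / 2. Since g(n) -> 0, (a_n) is Cauchy.
Now solve g(N) < 1/400: (1/3)^N / 2 < 1/400 <=> 3^N > 1 / (2 * 1/400) = 200.
Check powers of 3: 3^4 = 81 <= 200, 3^5 = 243 > 200.
So the smallest such N is 5. Check: g(5) = 1/(2 * 243) = 1/486 < 1/400.

5


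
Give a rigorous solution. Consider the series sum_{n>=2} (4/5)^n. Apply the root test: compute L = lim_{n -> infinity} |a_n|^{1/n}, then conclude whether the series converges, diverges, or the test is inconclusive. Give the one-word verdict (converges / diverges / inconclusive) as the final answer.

Let a_n denote the general term. Form |a_n|^(1/n) and simplify:
|a_n|^(1/n) = 4/5
Take the limit as n -> infinity: L = 4/5.
Since L = 4/5 < 1, the root test implies convergence.

converges


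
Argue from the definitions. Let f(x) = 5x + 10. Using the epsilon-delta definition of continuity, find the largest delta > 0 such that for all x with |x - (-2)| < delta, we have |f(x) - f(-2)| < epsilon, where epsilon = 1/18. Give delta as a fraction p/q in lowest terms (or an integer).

We compute f(-2) = 5*(-2) + 10 = 0.
|f(x) - f(-2)| = |5x + 10 - (0)| = |5(x - (-2))| = 5|x - (-2)|.
We need 5|x - (-2)| < 1/18, i.e. |x - (-2)| < 1/18 / 5 = 1/90.
So any delta <= 1/90 works. Conversely, if delta > 1/90, then x = -2 + 1/90 satisfies |x - (-2)| = 1/90 < delta but |f(x) - f(-2)| = 5 * 1/90 = 1/18, which is not < 1/18; so no larger delta works.
Hence the largest such delta is 1/90.

1/90
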